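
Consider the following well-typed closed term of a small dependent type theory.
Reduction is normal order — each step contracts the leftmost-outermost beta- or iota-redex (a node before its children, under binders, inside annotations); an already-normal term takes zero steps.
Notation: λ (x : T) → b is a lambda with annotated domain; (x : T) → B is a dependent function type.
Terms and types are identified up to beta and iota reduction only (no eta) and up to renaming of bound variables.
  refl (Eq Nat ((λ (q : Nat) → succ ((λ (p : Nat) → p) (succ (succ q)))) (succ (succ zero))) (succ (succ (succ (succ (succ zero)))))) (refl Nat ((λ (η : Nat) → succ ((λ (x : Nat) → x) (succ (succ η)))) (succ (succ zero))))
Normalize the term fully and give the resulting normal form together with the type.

resulting normal form:
  refl (Eq Nat (succ (succ (succ (succ (succ zero))))) (succ (succ (succ (succ (succ zero)))))) (refl Nat (succ (succ (succ (succ (succ zero))))))
inferred type:
  Eq (Eq Nat (succ (succ (succ (succ (succ zero))))) (succ (succ (succ (succ (succ zero)))))) (refl Nat (succ (succ (succ (succ (succ zero)))))) (refl Nat (succ (succ (succ (succ (succ zero))))))
observation: the leftmost-outermost redex is a beta-redex, and normalization takes 4 steps.


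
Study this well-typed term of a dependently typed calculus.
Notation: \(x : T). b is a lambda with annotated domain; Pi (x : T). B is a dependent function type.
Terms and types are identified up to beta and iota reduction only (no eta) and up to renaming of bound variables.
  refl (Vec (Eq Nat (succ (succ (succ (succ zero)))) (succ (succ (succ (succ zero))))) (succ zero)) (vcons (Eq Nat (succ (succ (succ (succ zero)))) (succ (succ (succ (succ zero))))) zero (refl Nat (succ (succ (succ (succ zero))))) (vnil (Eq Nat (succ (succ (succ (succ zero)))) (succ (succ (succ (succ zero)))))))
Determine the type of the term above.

inferred type:
  Eq (Vec (Eq Nat (succ (succ (succ (succ zero)))) (succ (succ (succ (succ zero))))) (succ zero)) (vcons (Eq Nat (succ (succ (succ (succ zero)))) (succ (succ (succ (succ zero))))) zero (refl Nat (succ (succ (succ (succ zero))))) (vnil (Eq Nat (succ (succ (succ (succ zero)))) (succ (succ (succ (succ zero))))))) (vcons (Eq Nat (succ (succ (succ (succ zero)))) (succ (succ (succ (succ zero))))) zero (refl Nat (succ (succ (succ (succ zero))))) (vnil (Eq Nat (succ (succ (succ (succ zero)))) (succ (succ (succ (succ zero)))))))


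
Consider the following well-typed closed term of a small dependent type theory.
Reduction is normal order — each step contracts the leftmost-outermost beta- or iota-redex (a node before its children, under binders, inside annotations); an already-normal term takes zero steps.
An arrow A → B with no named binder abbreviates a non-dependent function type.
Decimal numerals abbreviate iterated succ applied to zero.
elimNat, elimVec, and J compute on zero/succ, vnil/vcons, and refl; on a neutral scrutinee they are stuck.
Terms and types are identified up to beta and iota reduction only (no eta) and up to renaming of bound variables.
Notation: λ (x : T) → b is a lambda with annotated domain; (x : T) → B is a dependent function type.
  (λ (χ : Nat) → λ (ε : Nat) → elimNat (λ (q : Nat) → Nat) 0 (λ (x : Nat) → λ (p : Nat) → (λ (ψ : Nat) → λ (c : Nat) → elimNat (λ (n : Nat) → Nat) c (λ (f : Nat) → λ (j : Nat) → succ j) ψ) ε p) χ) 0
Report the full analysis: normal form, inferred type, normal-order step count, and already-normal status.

reduced normal form:
  λ (χ : Nat) → 0
type:
  Nat → Nat
reduction steps (normal order): 2
started in normal form: no
first redex: a beta-redex


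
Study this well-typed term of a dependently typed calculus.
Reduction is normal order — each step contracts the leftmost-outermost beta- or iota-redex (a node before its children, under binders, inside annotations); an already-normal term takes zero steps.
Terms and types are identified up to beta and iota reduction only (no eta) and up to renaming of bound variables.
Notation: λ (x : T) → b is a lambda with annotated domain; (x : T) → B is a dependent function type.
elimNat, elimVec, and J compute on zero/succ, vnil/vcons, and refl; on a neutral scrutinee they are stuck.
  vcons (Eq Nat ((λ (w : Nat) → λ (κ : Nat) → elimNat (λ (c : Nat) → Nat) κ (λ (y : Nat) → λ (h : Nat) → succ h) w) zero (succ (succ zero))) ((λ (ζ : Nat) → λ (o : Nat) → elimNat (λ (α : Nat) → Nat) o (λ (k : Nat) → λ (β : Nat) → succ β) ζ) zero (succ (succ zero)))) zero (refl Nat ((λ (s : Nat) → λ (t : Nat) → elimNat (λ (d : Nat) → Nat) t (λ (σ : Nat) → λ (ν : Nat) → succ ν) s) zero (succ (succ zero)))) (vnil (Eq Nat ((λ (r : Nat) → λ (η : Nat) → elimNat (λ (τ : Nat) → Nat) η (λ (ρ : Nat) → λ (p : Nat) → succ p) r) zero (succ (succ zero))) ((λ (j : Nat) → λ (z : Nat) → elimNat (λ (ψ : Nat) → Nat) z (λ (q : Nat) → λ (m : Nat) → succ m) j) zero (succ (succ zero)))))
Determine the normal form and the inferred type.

resulting normal form:
  vcons (Eq Nat (succ (succ zero)) (succ (succ zero))) zero (refl Nat (succ (succ zero))) (vnil (Eq Nat (succ (succ zero)) (succ (succ zero))))
inferred type:
  Vec (Eq Nat (succ (succ zero)) (succ (succ zero))) (succ zero)
observation: contracting a beta-redex first, the term normalizes in 15 steps.


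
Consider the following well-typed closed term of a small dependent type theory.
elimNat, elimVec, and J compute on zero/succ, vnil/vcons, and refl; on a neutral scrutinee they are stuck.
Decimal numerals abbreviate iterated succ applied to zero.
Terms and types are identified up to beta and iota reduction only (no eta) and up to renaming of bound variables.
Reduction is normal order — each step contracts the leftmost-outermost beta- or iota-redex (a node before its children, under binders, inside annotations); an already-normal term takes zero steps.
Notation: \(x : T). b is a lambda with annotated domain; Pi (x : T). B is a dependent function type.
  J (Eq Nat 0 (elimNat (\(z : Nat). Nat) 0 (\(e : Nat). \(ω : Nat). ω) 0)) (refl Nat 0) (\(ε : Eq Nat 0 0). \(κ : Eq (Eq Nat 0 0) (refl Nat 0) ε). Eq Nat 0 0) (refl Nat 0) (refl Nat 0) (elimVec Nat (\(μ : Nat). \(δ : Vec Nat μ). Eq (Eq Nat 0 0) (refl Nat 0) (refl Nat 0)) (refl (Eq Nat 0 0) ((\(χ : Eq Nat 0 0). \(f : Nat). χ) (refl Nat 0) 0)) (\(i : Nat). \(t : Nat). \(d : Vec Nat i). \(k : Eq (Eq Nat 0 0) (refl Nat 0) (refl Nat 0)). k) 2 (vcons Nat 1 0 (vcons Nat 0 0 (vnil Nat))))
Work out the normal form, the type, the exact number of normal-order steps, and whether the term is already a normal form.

reduced normal form:
  refl Nat 0
inferred type:
  Eq Nat 0 0
reduction steps (normal order): 13
term was already normal: no
first redex: an elimNat iota-redex


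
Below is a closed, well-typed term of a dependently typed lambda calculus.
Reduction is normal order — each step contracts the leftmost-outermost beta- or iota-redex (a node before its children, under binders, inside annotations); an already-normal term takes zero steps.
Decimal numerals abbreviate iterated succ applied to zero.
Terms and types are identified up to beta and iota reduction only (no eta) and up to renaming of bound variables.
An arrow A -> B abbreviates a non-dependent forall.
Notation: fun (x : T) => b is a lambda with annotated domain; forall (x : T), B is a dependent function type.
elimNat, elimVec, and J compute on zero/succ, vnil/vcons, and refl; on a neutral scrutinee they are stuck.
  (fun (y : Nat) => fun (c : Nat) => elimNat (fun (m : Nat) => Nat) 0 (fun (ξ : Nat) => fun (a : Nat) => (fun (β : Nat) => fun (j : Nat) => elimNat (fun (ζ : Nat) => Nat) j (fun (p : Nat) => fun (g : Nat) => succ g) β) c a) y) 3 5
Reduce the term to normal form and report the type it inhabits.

resulting normal form:
  15
type:
  Nat


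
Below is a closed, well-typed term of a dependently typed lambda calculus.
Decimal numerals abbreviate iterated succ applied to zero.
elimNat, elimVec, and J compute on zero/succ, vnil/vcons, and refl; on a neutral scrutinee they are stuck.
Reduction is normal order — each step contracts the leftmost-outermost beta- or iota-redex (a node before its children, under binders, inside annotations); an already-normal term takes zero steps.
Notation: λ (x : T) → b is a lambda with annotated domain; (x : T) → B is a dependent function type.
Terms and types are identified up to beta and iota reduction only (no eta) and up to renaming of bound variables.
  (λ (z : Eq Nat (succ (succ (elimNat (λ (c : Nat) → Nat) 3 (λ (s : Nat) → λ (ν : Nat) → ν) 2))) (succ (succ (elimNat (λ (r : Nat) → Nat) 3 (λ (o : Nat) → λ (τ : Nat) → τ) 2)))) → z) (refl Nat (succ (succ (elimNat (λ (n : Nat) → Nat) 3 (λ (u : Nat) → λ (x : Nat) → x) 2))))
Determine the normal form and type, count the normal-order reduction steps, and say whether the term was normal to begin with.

normal form:
  refl Nat 5
the term's type:
  Eq Nat 5 5
normal-order step count: 8
term was already normal: no
first redex: a beta-redex


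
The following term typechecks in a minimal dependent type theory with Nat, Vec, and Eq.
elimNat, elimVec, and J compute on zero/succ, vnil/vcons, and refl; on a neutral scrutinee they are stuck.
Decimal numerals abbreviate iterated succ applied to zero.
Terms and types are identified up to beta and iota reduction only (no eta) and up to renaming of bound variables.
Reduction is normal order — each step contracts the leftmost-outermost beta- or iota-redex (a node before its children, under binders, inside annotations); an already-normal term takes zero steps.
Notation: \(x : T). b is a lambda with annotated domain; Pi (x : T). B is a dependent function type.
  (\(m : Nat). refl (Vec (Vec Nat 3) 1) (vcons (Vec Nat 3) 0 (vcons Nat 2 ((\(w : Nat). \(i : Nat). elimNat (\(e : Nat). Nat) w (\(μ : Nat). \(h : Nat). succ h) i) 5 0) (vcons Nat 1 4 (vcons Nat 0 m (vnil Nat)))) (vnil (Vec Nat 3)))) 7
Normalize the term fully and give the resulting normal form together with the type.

normal form:
  refl (Vec (Vec Nat 3) 1) (vcons (Vec Nat 3) 0 (vcons Nat 2 5 (vcons Nat 1 4 (vcons Nat 0 7 (vnil Nat)))) (vnil (Vec Nat 3)))
type:
  Eq (Vec (Vec Nat 3) 1) (vcons (Vec Nat 3) 0 (vcons Nat 2 5 (vcons Nat 1 4 (vcons Nat 0 7 (vnil Nat)))) (vnil (Vec Nat 3))) (vcons (Vec Nat 3) 0 (vcons Nat 2 5 (vcons Nat 1 4 (vcons Nat 0 7 (vnil Nat)))) (vnil (Vec Nat 3)))


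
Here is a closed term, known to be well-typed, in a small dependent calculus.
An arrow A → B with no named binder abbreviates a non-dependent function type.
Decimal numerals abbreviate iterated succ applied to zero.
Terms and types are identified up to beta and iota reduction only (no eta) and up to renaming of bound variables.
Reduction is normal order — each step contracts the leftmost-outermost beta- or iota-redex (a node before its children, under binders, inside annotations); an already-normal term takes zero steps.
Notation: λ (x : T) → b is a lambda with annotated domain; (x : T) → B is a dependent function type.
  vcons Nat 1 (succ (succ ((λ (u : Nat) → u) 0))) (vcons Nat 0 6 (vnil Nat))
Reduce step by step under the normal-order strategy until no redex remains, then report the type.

normal-order reduction sequence:
  vcons Nat 1 (succ (succ ((λ (u : Nat) → u) 0))) (vcons Nat 0 6 (vnil Nat))
  ~> vcons Nat 1 2 (vcons Nat 0 6 (vnil Nat))
inferred type:
  Vec Nat 2


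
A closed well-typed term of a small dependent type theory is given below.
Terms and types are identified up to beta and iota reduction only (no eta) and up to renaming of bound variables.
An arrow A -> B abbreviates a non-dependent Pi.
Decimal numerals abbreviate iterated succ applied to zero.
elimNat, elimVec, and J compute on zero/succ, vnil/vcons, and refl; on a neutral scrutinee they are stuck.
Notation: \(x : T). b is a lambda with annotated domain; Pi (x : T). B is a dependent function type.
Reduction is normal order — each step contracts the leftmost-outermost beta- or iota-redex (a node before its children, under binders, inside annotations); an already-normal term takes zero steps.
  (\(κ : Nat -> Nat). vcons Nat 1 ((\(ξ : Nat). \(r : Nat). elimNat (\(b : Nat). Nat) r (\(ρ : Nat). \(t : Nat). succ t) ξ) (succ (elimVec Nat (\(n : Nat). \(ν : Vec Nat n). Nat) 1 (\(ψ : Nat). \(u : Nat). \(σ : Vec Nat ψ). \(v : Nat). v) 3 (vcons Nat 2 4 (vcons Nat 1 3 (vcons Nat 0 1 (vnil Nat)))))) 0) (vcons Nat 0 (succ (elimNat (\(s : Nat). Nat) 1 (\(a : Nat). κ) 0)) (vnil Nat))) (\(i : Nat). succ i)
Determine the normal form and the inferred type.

normal form:
  vcons Nat 1 2 (vcons Nat 0 2 (vnil Nat))
inferred type:
  Vec Nat 2
observation: 27 normal-order steps separate the term from its normal form.


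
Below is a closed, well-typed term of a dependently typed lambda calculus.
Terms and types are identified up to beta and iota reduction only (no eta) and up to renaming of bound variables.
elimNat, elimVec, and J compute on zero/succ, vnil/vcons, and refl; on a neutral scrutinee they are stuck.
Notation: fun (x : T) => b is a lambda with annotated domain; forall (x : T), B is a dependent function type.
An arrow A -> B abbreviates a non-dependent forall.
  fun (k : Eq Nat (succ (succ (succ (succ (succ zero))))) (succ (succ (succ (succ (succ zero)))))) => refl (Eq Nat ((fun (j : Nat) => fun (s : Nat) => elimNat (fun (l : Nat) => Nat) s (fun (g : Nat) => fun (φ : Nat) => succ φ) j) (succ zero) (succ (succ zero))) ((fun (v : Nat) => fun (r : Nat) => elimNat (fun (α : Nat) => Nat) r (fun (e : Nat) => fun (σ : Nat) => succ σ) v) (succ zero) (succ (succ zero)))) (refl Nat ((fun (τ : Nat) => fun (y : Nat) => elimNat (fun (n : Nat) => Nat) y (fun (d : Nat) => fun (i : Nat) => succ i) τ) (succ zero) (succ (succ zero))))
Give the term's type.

inferred type:
  Eq Nat (succ (succ (succ (succ (succ zero))))) (succ (succ (succ (succ (succ zero))))) -> Eq (Eq Nat (succ (succ (succ zero))) (succ (succ (succ zero)))) (refl Nat (succ (succ (succ zero)))) (refl Nat (succ (succ (succ zero))))


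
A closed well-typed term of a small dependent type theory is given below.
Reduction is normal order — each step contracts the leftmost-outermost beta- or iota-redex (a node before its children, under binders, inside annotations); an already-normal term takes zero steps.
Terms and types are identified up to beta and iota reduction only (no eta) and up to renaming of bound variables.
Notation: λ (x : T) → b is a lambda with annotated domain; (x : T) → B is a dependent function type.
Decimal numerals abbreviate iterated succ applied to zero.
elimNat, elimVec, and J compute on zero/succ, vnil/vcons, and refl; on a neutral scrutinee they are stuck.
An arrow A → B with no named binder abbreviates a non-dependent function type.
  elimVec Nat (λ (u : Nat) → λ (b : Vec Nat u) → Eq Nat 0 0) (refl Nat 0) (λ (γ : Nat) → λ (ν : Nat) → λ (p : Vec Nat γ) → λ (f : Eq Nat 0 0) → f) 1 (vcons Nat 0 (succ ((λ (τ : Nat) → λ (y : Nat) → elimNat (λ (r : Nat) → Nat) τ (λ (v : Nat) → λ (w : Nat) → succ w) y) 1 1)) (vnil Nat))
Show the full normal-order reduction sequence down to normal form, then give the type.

normal-order reduction:
  elimVec Nat (λ (u : Nat) → λ (b : Vec Nat u) → Eq Nat 0 0) (refl Nat 0) (λ (γ : Nat) → λ (ν : Nat) → λ (p : Vec Nat γ) → λ (f : Eq Nat 0 0) → f) 1 (vcons Nat 0 (succ ((λ (τ : Nat) → λ (y : Nat) → elimNat (λ (r : Nat) → Nat) τ (λ (v : Nat) → λ (w : Nat) → succ w) y) 1 1)) (vnil Nat))
  ~> (λ (u : Nat) → λ (b : Nat) → λ (γ : Vec Nat u) → λ (ν : Eq Nat 0 0) → ν) 0 (succ ((λ (p : Nat) → λ (f : Nat) → elimNat (λ (τ : Nat) → Nat) p (λ (y : Nat) → λ (r : Nat) → succ r) f) 1 1)) (vnil Nat) (elimVec Nat (λ (v : Nat) → λ (w : Vec Nat v) → Eq Nat 0 0) (refl Nat 0) (λ (e : Nat) → λ (i : Nat) → λ (g : Vec Nat e) → λ (φ : Eq Nat 0 0) → φ) 0 (vnil Nat))
  ~> (λ (u : Nat) → λ (b : Vec Nat 0) → λ (γ : Eq Nat 0 0) → γ) (succ ((λ (ν : Nat) → λ (p : Nat) → elimNat (λ (f : Nat) → Nat) ν (λ (τ : Nat) → λ (y : Nat) → succ y) p) 1 1)) (vnil Nat) (elimVec Nat (λ (r : Nat) → λ (v : Vec Nat r) → Eq Nat 0 0) (refl Nat 0) (λ (w : Nat) → λ (e : Nat) → λ (i : Vec Nat w) → λ (g : Eq Nat 0 0) → g) 0 (vnil Nat))
  ~> (λ (u : Vec Nat 0) → λ (b : Eq Nat 0 0) → b) (vnil Nat) (elimVec Nat (λ (γ : Nat) → λ (ν : Vec Nat γ) → Eq Nat 0 0) (refl Nat 0) (λ (p : Nat) → λ (f : Nat) → λ (τ : Vec Nat p) → λ (y : Eq Nat 0 0) → y) 0 (vnil Nat))
  ~> (λ (u : Eq Nat 0 0) → u) (elimVec Nat (λ (b : Nat) → λ (γ : Vec Nat b) → Eq Nat 0 0) (refl Nat 0) (λ (ν : Nat) → λ (p : Nat) → λ (f : Vec Nat ν) → λ (τ : Eq Nat 0 0) → τ) 0 (vnil Nat))
  ~> elimVec Nat (λ (u : Nat) → λ (b : Vec Nat u) → Eq Nat 0 0) (refl Nat 0) (λ (γ : Nat) → λ (ν : Nat) → λ (p : Vec Nat γ) → λ (f : Eq Nat 0 0) → f) 0 (vnil Nat)
  ~> refl Nat 0
type:
  Eq Nat 0 0


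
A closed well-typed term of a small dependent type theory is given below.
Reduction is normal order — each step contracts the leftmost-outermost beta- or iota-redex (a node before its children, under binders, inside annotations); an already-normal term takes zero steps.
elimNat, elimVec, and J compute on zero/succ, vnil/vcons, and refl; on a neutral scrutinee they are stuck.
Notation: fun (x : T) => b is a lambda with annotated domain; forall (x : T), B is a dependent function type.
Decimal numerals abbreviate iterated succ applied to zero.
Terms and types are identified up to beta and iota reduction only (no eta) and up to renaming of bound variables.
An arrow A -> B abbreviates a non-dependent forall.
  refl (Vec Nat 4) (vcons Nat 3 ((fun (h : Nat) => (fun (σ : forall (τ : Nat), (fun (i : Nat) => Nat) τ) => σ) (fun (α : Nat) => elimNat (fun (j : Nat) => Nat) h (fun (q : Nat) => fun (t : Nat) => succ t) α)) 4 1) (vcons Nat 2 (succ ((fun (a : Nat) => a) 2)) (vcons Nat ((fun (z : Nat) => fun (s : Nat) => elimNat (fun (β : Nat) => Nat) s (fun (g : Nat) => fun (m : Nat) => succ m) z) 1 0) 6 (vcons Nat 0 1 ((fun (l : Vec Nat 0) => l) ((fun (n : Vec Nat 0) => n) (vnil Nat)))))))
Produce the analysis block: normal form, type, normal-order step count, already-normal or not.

reduced normal form:
  refl (Vec Nat 4) (vcons Nat 3 5 (vcons Nat 2 3 (vcons Nat 1 6 (vcons Nat 0 1 (vnil Nat)))))
the term's type:
  Eq (Vec Nat 4) (vcons Nat 3 5 (vcons Nat 2 3 (vcons Nat 1 6 (vcons Nat 0 1 (vnil Nat))))) (vcons Nat 3 5 (vcons Nat 2 3 (vcons Nat 1 6 (vcons Nat 0 1 (vnil Nat)))))
normal-order step count: 16
term was already normal: no
first redex: a beta-redex


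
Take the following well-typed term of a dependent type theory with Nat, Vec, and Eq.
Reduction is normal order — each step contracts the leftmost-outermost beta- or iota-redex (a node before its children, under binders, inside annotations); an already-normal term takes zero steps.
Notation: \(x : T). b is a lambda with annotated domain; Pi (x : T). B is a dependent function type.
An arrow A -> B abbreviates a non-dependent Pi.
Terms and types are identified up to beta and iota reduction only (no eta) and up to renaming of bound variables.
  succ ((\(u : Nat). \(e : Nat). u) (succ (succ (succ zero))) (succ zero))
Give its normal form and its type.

resulting normal form:
  succ (succ (succ (succ zero)))
the term's type:
  Nat
observation: 2 normal-order steps separate the term from its normal form.


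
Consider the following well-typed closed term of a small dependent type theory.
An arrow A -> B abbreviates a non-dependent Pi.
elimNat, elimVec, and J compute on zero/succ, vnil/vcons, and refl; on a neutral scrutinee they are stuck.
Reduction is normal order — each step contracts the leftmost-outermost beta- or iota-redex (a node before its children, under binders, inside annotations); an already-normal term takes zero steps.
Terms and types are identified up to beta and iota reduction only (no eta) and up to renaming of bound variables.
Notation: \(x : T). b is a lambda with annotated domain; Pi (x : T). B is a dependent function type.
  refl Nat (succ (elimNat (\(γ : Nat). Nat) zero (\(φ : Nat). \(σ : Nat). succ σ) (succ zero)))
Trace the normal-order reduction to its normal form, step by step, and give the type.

normal-order reduction:
  refl Nat (succ (elimNat (\(γ : Nat). Nat) zero (\(φ : Nat). \(σ : Nat). succ σ) (succ zero)))
  ~> refl Nat (succ ((\(γ : Nat). \(φ : Nat). succ φ) zero (elimNat (\(σ : Nat). Nat) zero (\(ν : Nat). \(h : Nat). succ h) zero)))
  ~> refl Nat (succ ((\(γ : Nat). succ γ) (elimNat (\(φ : Nat). Nat) zero (\(σ : Nat). \(ν : Nat). succ ν) zero)))
  ~> refl Nat (succ (succ (elimNat (\(γ : Nat). Nat) zero (\(φ : Nat). \(σ : Nat). succ σ) zero)))
  ~> refl Nat (succ (succ zero))
the term's type:
  Eq Nat (succ (succ zero)) (succ (succ zero))


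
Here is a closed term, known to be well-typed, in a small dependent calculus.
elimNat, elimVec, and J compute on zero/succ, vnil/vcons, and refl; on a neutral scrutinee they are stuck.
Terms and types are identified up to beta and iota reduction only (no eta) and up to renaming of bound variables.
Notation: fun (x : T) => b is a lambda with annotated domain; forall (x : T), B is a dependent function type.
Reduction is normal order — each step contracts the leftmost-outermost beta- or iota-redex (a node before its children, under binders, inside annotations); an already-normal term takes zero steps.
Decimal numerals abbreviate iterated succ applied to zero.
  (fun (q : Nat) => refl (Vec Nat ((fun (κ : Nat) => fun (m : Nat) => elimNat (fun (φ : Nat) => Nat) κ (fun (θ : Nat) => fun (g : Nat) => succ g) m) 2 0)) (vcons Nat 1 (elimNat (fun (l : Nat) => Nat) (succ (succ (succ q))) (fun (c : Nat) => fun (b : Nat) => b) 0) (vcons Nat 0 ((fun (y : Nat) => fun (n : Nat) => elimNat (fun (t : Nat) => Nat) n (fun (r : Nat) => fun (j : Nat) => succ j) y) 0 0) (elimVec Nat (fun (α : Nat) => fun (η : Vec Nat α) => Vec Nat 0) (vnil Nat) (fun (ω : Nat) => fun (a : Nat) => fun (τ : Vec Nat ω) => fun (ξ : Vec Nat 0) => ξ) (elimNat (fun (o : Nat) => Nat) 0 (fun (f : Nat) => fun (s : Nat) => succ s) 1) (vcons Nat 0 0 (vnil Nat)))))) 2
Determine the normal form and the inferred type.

reduced normal form:
  refl (Vec Nat 2) (vcons Nat 1 5 (vcons Nat 0 0 (vnil Nat)))
type:
  Eq (Vec Nat 2) (vcons Nat 1 5 (vcons Nat 0 0 (vnil Nat))) (vcons Nat 1 5 (vcons Nat 0 0 (vnil Nat)))


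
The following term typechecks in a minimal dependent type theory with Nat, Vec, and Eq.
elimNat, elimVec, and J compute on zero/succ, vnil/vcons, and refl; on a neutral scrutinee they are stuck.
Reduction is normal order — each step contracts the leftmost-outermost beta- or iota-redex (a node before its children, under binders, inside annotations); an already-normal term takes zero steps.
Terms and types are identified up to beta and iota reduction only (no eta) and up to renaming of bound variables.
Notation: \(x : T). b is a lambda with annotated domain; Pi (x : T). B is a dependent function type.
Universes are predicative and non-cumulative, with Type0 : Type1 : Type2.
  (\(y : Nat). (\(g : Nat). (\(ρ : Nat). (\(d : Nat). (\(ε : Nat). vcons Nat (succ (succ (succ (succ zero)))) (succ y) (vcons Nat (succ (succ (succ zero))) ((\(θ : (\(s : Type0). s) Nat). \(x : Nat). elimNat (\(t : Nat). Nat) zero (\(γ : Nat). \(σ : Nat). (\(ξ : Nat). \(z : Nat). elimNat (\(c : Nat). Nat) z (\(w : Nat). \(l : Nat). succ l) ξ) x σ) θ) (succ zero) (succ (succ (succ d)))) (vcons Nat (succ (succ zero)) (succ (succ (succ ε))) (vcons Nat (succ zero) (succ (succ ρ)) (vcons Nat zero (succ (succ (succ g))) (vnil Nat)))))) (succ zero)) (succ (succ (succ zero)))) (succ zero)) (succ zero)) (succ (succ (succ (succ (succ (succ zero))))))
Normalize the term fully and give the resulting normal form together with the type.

normal form:
  vcons Nat (succ (succ (succ (succ zero)))) (succ (succ (succ (succ (succ (succ (succ zero))))))) (vcons Nat (succ (succ (succ zero))) (succ (succ (succ (succ (succ (succ zero)))))) (vcons Nat (succ (succ zero)) (succ (succ (succ (succ zero)))) (vcons Nat (succ zero) (succ (succ (succ zero))) (vcons Nat zero (succ (succ (succ (succ zero)))) (vnil Nat)))))
inferred type:
  Vec Nat (succ (succ (succ (succ (succ zero)))))


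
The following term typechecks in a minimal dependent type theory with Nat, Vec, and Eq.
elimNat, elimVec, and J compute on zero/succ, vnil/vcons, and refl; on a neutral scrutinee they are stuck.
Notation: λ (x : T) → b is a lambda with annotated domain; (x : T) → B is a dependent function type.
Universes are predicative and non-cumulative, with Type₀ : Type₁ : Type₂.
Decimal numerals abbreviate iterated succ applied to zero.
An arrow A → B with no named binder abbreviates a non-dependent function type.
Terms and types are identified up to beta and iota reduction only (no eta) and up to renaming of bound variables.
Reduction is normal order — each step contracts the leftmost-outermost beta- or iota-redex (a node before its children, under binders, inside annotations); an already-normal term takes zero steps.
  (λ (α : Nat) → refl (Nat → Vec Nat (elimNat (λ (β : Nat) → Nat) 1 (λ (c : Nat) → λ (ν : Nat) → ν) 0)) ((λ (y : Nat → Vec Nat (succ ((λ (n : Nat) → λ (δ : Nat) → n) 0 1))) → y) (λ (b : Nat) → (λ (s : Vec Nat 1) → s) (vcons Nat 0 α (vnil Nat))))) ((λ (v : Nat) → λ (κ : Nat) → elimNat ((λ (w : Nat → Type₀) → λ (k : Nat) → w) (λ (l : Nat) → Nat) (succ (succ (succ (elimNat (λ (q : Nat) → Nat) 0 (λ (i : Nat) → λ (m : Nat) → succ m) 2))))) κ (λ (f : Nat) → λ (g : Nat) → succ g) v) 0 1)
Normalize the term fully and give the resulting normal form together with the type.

normal form:
  refl (Nat → Vec Nat 1) (λ (α : Nat) → vcons Nat 0 1 (vnil Nat))
inferred type:
  Eq (Nat → Vec Nat 1) (λ (α : Nat) → vcons Nat 0 1 (vnil Nat)) (λ (β : Nat) → vcons Nat 0 1 (vnil Nat))
observation: the term reaches its normal form after 7 normal-order steps.


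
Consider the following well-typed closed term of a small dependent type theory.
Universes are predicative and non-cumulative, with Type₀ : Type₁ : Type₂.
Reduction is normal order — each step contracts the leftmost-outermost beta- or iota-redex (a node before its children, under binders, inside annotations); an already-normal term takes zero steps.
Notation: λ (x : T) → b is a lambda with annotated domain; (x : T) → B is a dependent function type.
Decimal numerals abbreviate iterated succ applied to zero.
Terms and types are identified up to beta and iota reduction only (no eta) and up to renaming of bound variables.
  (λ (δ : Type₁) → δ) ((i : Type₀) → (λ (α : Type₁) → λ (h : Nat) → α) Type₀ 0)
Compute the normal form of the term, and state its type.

normal form:
  (δ : Type₀) → Type₀
the term's type:
  Type₁
observation: the term reaches its normal form after 3 normal-order steps.


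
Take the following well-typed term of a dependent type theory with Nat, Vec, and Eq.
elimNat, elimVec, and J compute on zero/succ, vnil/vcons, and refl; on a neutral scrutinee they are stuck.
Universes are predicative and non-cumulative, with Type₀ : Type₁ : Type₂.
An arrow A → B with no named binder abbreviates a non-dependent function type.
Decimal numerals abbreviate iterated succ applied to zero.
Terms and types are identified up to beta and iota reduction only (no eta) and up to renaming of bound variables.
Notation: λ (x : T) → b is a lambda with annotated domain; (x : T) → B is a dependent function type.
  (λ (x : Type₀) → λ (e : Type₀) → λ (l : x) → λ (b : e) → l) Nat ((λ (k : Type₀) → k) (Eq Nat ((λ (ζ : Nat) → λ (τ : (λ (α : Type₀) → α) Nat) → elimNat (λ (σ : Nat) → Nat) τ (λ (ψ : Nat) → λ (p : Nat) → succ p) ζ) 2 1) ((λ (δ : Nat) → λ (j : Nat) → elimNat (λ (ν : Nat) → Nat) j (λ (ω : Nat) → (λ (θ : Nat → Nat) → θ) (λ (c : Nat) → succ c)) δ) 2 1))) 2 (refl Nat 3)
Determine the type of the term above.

type:
  Nat


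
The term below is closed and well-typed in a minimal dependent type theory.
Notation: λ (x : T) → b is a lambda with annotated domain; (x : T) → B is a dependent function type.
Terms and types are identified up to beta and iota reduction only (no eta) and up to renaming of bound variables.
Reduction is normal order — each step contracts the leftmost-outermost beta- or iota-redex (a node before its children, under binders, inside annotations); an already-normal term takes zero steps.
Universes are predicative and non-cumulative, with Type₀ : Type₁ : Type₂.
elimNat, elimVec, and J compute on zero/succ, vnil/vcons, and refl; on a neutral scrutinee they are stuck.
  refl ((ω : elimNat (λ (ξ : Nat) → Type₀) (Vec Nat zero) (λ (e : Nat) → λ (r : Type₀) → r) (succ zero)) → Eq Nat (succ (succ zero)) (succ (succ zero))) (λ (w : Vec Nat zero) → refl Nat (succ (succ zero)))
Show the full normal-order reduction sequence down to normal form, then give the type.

reduction (normal order):
  refl ((ω : elimNat (λ (ξ : Nat) → Type₀) (Vec Nat zero) (λ (e : Nat) → λ (r : Type₀) → r) (succ zero)) → Eq Nat (succ (succ zero)) (succ (succ zero))) (λ (w : Vec Nat zero) → refl Nat (succ (succ zero)))
  ~> refl ((ω : (λ (ξ : Nat) → λ (e : Type₀) → e) zero (elimNat (λ (r : Nat) → Type₀) (Vec Nat zero) (λ (w : Nat) → λ (ζ : Type₀) → ζ) zero)) → Eq Nat (succ (succ zero)) (succ (succ zero))) (λ (κ : Vec Nat zero) → refl Nat (succ (succ zero)))
  ~> refl ((ω : (λ (ξ : Type₀) → ξ) (elimNat (λ (e : Nat) → Type₀) (Vec Nat zero) (λ (r : Nat) → λ (w : Type₀) → w) zero)) → Eq Nat (succ (succ zero)) (succ (succ zero))) (λ (ζ : Vec Nat zero) → refl Nat (succ (succ zero)))
  ~> refl ((ω : elimNat (λ (ξ : Nat) → Type₀) (Vec Nat zero) (λ (e : Nat) → λ (r : Type₀) → r) zero) → Eq Nat (succ (succ zero)) (succ (succ zero))) (λ (w : Vec Nat zero) → refl Nat (succ (succ zero)))
  ~> refl ((ω : Vec Nat zero) → Eq Nat (succ (succ zero)) (succ (succ zero))) (λ (ξ : Vec Nat zero) → refl Nat (succ (succ zero)))
the term's type:
  Eq ((ω : Vec Nat zero) → Eq Nat (succ (succ zero)) (succ (succ zero))) (λ (ξ : Vec Nat zero) → refl Nat (succ (succ zero))) (λ (e : Vec Nat zero) → refl Nat (succ (succ zero)))


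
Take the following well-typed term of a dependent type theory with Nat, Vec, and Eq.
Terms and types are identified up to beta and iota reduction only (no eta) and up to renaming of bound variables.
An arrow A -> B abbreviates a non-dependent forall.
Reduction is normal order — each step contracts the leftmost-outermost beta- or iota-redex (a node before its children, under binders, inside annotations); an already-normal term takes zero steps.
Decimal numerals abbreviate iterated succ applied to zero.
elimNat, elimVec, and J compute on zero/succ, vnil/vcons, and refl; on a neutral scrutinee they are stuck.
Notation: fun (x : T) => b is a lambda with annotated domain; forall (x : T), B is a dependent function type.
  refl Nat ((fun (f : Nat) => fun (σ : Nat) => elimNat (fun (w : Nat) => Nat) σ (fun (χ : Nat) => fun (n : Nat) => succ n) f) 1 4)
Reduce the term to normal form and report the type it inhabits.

reduced normal form:
  refl Nat 5
type:
  Eq Nat 5 5


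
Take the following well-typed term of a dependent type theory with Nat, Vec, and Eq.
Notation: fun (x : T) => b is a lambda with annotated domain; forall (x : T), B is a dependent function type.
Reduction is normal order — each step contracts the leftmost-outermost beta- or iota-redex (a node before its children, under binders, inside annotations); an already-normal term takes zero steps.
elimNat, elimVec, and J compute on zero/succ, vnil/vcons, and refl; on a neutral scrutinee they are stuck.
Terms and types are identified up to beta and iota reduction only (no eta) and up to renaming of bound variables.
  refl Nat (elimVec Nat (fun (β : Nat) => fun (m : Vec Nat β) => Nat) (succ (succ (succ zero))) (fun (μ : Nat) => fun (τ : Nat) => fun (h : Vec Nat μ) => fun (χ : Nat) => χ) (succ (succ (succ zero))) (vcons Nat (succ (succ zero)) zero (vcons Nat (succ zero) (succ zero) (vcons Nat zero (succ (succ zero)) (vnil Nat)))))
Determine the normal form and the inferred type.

resulting normal form:
  refl Nat (succ (succ (succ zero)))
type:
  Eq Nat (succ (succ (succ zero))) (succ (succ (succ zero)))


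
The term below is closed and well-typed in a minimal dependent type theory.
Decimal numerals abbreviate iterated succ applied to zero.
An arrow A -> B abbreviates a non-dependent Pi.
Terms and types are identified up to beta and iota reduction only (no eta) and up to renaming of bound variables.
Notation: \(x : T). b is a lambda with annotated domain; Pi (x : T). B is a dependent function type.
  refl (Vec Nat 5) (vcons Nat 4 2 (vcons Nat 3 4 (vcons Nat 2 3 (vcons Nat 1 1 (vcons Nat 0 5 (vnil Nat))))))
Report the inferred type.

type:
  Eq (Vec Nat 5) (vcons Nat 4 2 (vcons Nat 3 4 (vcons Nat 2 3 (vcons Nat 1 1 (vcons Nat 0 5 (vnil Nat)))))) (vcons Nat 4 2 (vcons Nat 3 4 (vcons Nat 2 3 (vcons Nat 1 1 (vcons Nat 0 5 (vnil Nat))))))


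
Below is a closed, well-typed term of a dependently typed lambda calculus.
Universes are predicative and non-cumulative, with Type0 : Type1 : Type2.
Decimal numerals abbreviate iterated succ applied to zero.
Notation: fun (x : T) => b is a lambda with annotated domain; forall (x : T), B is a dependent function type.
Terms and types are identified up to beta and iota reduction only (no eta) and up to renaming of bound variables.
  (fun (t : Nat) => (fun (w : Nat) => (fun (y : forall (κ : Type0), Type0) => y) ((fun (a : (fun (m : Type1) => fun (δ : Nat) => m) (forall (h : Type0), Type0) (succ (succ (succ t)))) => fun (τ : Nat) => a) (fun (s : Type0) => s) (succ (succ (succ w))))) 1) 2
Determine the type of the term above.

type:
  forall (t : Type0), Type0


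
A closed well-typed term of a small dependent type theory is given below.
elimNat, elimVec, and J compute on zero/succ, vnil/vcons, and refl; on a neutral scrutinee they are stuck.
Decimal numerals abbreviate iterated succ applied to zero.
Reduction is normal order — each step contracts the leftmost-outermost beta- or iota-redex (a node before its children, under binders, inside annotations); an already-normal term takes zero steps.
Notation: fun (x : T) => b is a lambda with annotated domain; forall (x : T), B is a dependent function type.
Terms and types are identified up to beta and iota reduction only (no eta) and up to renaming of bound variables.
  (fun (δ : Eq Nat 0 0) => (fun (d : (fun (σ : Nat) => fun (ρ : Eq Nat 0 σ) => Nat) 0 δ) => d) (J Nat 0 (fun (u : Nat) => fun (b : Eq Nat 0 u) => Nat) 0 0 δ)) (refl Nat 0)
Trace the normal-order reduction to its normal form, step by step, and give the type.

normal-order reduction sequence:
  (fun (δ : Eq Nat 0 0) => (fun (d : (fun (σ : Nat) => fun (ρ : Eq Nat 0 σ) => Nat) 0 δ) => d) (J Nat 0 (fun (u : Nat) => fun (b : Eq Nat 0 u) => Nat) 0 0 δ)) (refl Nat 0)
  ~> (fun (δ : (fun (d : Nat) => fun (σ : Eq Nat 0 d) => Nat) 0 (refl Nat 0)) => δ) (J Nat 0 (fun (ρ : Nat) => fun (u : Eq Nat 0 ρ) => Nat) 0 0 (refl Nat 0))
  ~> J Nat 0 (fun (δ : Nat) => fun (d : Eq Nat 0 δ) => Nat) 0 0 (refl Nat 0)
  ~> 0
the term's type:
  Nat


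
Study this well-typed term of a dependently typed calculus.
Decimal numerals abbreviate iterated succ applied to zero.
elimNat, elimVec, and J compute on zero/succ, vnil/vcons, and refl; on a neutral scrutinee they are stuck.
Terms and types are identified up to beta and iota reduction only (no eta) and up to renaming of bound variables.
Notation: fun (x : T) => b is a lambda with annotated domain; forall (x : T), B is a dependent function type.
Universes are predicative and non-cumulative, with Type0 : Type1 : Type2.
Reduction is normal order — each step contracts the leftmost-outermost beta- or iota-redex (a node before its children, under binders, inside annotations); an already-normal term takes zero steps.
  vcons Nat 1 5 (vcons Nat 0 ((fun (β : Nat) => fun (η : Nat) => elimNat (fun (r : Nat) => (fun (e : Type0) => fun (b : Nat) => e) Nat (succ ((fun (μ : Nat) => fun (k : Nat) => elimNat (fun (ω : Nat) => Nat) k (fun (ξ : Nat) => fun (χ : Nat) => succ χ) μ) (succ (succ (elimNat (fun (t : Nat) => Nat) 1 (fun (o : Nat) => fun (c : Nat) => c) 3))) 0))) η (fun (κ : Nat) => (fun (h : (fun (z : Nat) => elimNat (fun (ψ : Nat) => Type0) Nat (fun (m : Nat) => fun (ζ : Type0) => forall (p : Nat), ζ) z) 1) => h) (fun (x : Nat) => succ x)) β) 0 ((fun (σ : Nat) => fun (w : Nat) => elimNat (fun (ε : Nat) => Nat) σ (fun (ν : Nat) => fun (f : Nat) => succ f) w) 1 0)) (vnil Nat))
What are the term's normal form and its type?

normal form:
  vcons Nat 1 5 (vcons Nat 0 1 (vnil Nat))
the term's type:
  Vec Nat 2


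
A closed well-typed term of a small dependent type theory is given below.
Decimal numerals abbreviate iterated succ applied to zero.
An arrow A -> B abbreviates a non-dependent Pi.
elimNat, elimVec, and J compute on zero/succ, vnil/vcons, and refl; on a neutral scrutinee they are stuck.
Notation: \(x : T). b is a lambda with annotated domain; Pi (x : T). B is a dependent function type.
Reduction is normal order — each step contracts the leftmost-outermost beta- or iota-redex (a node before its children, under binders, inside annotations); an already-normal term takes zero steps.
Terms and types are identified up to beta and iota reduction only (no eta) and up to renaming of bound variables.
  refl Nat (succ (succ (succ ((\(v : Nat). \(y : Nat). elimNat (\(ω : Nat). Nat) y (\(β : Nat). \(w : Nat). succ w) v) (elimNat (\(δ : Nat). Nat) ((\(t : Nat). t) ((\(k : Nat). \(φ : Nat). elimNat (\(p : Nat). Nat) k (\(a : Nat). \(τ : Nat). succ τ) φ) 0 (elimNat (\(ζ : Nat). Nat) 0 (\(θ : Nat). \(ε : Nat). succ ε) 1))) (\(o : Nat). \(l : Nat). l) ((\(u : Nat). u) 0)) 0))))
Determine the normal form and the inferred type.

reduced normal form:
  refl Nat 4
the term's type:
  Eq Nat 4 4


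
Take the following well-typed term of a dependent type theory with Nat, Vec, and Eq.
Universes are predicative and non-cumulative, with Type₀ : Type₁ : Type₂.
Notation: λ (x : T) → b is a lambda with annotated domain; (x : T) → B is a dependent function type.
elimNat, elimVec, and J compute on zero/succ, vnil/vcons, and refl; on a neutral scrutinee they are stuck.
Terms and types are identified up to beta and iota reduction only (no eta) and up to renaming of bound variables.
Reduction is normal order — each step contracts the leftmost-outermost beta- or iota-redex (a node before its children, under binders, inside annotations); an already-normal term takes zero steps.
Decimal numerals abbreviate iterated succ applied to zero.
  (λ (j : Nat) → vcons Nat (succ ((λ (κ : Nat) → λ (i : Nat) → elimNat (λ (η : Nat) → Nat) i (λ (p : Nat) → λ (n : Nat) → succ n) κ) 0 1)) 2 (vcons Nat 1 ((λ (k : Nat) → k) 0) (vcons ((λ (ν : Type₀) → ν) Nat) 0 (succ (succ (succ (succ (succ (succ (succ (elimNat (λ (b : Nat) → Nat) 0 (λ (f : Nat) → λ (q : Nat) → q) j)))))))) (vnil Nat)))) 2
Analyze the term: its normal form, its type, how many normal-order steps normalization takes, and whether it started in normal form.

resulting normal form:
  vcons Nat 2 2 (vcons Nat 1 0 (vcons Nat 0 7 (vnil Nat)))
type:
  Vec Nat 3
steps to reach normal form (normal order): 13
already normal: no
first contracted redex: a beta-redex


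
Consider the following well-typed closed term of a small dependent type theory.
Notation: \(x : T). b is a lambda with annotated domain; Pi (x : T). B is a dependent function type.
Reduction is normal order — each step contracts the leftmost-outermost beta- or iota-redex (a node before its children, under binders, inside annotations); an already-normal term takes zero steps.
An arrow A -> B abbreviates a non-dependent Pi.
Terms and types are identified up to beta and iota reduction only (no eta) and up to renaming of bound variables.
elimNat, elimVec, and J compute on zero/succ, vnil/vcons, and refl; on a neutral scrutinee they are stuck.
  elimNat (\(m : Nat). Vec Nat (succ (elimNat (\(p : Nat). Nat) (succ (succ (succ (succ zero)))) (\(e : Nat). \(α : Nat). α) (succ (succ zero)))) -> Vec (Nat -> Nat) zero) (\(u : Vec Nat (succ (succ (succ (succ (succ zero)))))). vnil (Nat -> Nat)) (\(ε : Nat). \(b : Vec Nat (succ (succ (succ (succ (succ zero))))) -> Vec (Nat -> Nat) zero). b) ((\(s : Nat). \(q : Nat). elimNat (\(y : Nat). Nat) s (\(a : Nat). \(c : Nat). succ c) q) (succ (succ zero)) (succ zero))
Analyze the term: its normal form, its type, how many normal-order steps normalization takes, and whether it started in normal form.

resulting normal form:
  \(m : Vec Nat (succ (succ (succ (succ (succ zero)))))). vnil (Nat -> Nat)
inferred type:
  Vec Nat (succ (succ (succ (succ (succ zero))))) -> Vec (Nat -> Nat) zero
steps to reach normal form (normal order): 23
started in normal form: no
first redex: an elimNat iota-redex
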